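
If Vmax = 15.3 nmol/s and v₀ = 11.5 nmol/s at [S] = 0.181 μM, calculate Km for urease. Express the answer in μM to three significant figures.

From v = Vmax[S]/(Km+[S]), Km = [S](Vmax − v)/v.
Km = 0.181 × (15.3 − 11.5) / 11.5 = 0.6878/11.5 = 0.0598 μM.

0.0598 μM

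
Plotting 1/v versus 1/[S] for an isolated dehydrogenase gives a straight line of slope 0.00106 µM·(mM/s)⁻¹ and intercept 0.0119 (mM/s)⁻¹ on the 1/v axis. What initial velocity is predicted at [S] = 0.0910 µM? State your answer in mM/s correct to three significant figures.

42.5 mM/s

The y-intercept is 1/Vmax, so Vmax = 1/0.0119 = 84.0 mM/s.
The slope is Km/Vmax, so Km = 0.00106 × 84.0 = 0.0891 µM.
Then v = 84.0 × 0.0910/(0.0891 + 0.0910) = 42.5 mM/s.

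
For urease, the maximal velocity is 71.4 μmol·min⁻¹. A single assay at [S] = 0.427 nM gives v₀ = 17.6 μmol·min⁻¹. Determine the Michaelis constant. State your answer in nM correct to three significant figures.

v/Vmax = 17.6/71.4 = 0.2465 = [S]/(Km+[S]).
So Km + [S] = [S]/0.2465 = 1.732 nM, giving Km = 1.732 − 0.427 = 1.31 nM.

1.31 nM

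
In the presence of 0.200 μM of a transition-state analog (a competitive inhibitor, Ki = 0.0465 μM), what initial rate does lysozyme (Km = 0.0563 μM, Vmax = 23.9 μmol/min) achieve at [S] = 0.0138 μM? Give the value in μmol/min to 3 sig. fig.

α = 1 + [I]/Ki = 1 + 0.200/0.0465 = 5.301.
For a competitive inhibitor, Vmax is unchanged and the apparent Km becomes α·Km: Km,app = 0.298 μM, Vmax,app = 23.9 μmol/min.
v = Vmax,app·[S]/(Km,app + [S]) = 23.9 × 0.0138/(0.298 + 0.0138) = 1.06 μmol/min.

1.06 μmol/min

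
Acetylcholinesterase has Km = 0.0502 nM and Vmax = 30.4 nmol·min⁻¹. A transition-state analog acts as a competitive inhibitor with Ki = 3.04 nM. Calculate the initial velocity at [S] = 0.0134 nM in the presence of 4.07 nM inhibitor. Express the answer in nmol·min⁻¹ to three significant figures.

3.11 nmol·min⁻¹

With α = 1 + [I]/Ki = 1 + 4.07/3.04 = 2.339, the competitive rate law is v = Vmax[S] / (αKm + [S]).
v = 30.4×0.0134 / (2.339×0.0502 + 0.0134) = 0.4074/0.1308 = 3.11 nmol·min⁻¹.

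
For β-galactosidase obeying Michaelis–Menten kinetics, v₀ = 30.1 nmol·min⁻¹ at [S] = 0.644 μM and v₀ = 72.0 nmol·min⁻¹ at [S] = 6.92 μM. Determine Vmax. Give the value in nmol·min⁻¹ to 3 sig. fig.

From v = Vmax[S]/(Km+[S]), each point gives Vmax = v(Km+[S])/[S].
Equating: 30.1(Km+0.644)/0.644 = 72.0(Km+6.92)/6.92.
46.74·Km + 30.1 = 10.40·Km + 72.0, so (46.74 − 10.40)·Km = 72.0 − 30.1.
Km = 41.90/36.33 = 1.15 μM; then Vmax = 30.1(1.15+0.644)/0.644 = 84.0 nmol·min⁻¹.

84.0 nmol·min⁻¹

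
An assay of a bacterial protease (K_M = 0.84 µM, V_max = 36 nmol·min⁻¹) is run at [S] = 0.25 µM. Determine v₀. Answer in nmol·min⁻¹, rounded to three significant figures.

v = Vmax·[S]/(Km + [S]) = 36 × 0.25 / (0.84 + 0.25)
  = 9.000 / 1.090 = 8.26 nmol·min⁻¹.

8.26 nmol·min⁻¹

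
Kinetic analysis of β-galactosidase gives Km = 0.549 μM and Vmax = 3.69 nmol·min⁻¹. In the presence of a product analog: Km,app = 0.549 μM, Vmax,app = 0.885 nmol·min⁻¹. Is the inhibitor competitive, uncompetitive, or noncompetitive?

noncompetitive

Vmax decreases (3.69 → 0.885 nmol·min⁻¹) while Km is unchanged — pure noncompetitive inhibition.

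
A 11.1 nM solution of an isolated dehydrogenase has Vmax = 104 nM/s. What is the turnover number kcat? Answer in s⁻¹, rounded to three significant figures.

kcat = Vmax/[E]total = 104 nM/s / 11.1 nM = 9.37 s⁻¹.

9.37 s⁻¹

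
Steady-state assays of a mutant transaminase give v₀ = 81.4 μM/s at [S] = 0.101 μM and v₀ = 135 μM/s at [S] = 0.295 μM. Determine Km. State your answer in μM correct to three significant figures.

0.154 μM

From v = Vmax[S]/(Km+[S]), each point gives Vmax = v(Km+[S])/[S].
Equating: 81.4(Km+0.101)/0.101 = 135(Km+0.295)/0.295.
805.9·Km + 81.4 = 457.6·Km + 135, so (805.9 − 457.6)·Km = 135 − 81.4.
Km = 53.60/348.3 = 0.154 μM; then Vmax = 81.4(0.154+0.101)/0.101 = 205 μM/s.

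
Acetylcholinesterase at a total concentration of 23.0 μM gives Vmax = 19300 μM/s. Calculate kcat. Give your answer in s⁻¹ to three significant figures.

kcat = Vmax/[E]total = 19300 μM/s / 23.0 μM = 839 s⁻¹.

839 s⁻¹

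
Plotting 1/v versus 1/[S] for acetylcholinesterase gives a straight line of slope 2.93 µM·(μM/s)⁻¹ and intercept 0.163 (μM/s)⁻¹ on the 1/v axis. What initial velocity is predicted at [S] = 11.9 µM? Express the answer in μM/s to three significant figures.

2.44 μM/s

The y-intercept is 1/Vmax, so Vmax = 1/0.163 = 6.13 μM/s.
The slope is Km/Vmax, so Km = 2.93 × 6.13 = 18.0 µM.
Then v = 6.13 × 11.9/(18.0 + 11.9) = 2.44 μM/s.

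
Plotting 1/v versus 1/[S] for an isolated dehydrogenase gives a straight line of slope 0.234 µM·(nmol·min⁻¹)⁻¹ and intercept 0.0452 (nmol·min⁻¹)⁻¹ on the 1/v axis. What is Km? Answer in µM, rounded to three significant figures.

5.18 µM

y-intercept = 1/Vmax ⇒ Vmax = 22.1 nmol·min⁻¹; slope = Km/Vmax ⇒ Km = slope × Vmax.
Km = 0.234 × 22.1 = 5.18 µM.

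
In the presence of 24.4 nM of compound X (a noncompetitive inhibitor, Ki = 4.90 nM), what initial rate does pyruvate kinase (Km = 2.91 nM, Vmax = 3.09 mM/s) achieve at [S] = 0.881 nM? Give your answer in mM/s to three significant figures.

With α = 1 + [I]/Ki = 1 + 24.4/4.90 = 5.980, the noncompetitive rate law is v = (Vmax/α)·[S] / (Km + [S]).
v = (3.09/5.980)×0.881 / (2.91 + 0.881) = 0.4553/3.791 = 0.120 mM/s.

0.120 mM/s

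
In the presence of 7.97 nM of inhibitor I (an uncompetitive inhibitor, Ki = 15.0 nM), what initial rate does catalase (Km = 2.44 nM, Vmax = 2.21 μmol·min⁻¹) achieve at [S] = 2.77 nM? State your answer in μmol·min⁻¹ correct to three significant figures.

α = 1 + [I]/Ki = 1 + 7.97/15.0 = 1.531.
For an uncompetitive inhibitor, both parameters are divided by α, giving Vmax/α and Km/α: Km,app = 1.59 nM, Vmax,app = 1.44 μmol·min⁻¹.
v = Vmax,app·[S]/(Km,app + [S]) = 1.44 × 2.77/(1.59 + 2.77) = 0.916 μmol·min⁻¹.

0.916 μmol·min⁻¹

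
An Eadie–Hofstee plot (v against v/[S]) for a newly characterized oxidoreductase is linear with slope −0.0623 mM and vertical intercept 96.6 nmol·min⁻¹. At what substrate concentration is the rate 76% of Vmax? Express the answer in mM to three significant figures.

The Eadie–Hofstee slope gives Km = 0.0623 mM (slope = −Km).
v/Vmax = [S]/(Km+[S]) = 0.76 ⇒ [S] = Km·0.76/(1−0.76) = 0.0623 × 3.167 = 0.197 mM.

0.197 mM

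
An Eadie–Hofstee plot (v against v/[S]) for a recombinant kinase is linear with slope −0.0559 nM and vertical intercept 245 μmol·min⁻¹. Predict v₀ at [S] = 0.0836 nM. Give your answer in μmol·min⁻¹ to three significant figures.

147 μmol·min⁻¹

In the Eadie–Hofstee form v = Vmax − Km·(v/[S]), the slope is −Km and the intercept is Vmax, so Km = 0.0559 nM and Vmax = 245 μmol·min⁻¹.
v = 245 × 0.0836/(0.0559 + 0.0836) = 147 μmol·min⁻¹.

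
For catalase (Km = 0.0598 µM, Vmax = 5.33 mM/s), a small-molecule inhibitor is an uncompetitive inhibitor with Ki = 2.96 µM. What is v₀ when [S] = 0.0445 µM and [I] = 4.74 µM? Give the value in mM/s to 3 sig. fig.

1.35 mM/s

α = 1 + [I]/Ki = 1 + 4.74/2.96 = 2.601.
For an uncompetitive inhibitor, both parameters are divided by α, giving Vmax/α and Km/α: Km,app = 0.0230 µM, Vmax,app = 2.05 mM/s.
v = Vmax,app·[S]/(Km,app + [S]) = 2.05 × 0.0445/(0.0230 + 0.0445) = 1.35 mM/s.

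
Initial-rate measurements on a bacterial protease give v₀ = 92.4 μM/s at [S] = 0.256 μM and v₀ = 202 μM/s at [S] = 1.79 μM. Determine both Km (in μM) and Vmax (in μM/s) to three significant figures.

Km = 0.442 μM; Vmax = 252 μM/s

In reciprocal form, 1/v = (Km/Vmax)·(1/[S]) + 1/Vmax. The two points give (1/[S], 1/v) = (3.906, 0.01082) and (0.5587, 0.004950).
Slope = (0.01082 − 0.004950)/(3.906 − 0.5587) = 0.001754; intercept = 0.01082 − 0.001754×3.906 = 0.003971.
Vmax = 1/intercept = 252 μM/s; Km = slope × Vmax = 0.001754 × 252 = 0.442 μM.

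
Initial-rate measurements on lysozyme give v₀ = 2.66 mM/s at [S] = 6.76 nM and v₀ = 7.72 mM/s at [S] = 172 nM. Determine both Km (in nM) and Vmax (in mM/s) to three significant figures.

From v = Vmax[S]/(Km+[S]), each point gives Vmax = v(Km+[S])/[S].
Equating: 2.66(Km+6.76)/6.76 = 7.72(Km+172)/172.
0.3935·Km + 2.66 = 0.04488·Km + 7.72, so (0.3935 − 0.04488)·Km = 7.72 − 2.66.
Km = 5.060/0.3486 = 14.5 nM; then Vmax = 2.66(14.5+6.76)/6.76 = 8.37 mM/s.

Km = 14.5 nM; Vmax = 8.37 mM/s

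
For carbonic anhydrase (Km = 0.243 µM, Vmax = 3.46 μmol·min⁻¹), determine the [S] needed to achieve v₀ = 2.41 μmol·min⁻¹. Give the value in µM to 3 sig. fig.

Rearranging v = Vmax[S]/(Km+[S]) gives [S] = Km·v/(Vmax − v).
[S] = 0.243 × 2.41 / (3.46 − 2.41) = 0.5856/1.050 = 0.558 µM.

0.558 µM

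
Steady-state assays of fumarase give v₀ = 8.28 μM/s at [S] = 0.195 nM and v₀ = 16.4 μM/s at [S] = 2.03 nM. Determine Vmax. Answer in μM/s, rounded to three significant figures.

18.3 μM/s

In reciprocal form, 1/v = (Km/Vmax)·(1/[S]) + 1/Vmax. The two points give (1/[S], 1/v) = (5.128, 0.1208) and (0.4926, 0.06098).
Slope = (0.1208 − 0.06098)/(5.128 − 0.4926) = 0.01290; intercept = 0.1208 − 0.01290×5.128 = 0.05462.
Vmax = 1/intercept = 18.3 μM/s; Km = slope × Vmax = 0.01290 × 18.3 = 0.236 nM.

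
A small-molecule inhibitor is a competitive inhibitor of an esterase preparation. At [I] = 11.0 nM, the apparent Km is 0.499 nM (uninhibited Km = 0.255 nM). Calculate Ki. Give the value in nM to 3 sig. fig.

Competitive: Km,app = α·Km with α = 1 + [I]/Ki.
α = Km,app/Km = 0.499/0.255 = 1.957.
Ki = [I]/(α − 1) = 11.0/0.9569 = 11.5 nM.

11.5 nM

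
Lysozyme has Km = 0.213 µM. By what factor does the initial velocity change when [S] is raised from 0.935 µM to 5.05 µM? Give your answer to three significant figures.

Since Vmax cancels, v₂/v₁ = [S]₂(Km+[S]₁) / [S]₁(Km+[S]₂).
= 5.05×(0.213+0.935) / (0.935×(0.213+5.05)) = 5.797/4.921 = 1.18.

1.18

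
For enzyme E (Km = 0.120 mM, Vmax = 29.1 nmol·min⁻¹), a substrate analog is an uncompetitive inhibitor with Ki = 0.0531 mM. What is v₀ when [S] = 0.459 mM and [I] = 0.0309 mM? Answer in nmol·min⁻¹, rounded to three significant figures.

15.8 nmol·min⁻¹

With α = 1 + [I]/Ki = 1 + 0.0309/0.0531 = 1.582, the uncompetitive rate law is v = (Vmax/α)·[S] / (Km/α + [S]).
v = (29.1/1.582)×0.459 / (0.120/1.582 + 0.459) = 8.443/0.5349 = 15.8 nmol·min⁻¹.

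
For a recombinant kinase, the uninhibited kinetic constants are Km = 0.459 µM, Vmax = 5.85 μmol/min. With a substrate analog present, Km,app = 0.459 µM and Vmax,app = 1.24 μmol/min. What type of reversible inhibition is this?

noncompetitive

Vmax decreases (5.85 → 1.24 μmol/min) while Km is unchanged — pure noncompetitive inhibition.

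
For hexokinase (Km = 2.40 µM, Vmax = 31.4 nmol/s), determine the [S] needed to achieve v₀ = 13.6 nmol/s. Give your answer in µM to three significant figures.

1.83 µM

Rearranging v = Vmax[S]/(Km+[S]) gives [S] = Km·v/(Vmax − v).
[S] = 2.40 × 13.6 / (31.4 − 13.6) = 32.64/17.80 = 1.83 µM.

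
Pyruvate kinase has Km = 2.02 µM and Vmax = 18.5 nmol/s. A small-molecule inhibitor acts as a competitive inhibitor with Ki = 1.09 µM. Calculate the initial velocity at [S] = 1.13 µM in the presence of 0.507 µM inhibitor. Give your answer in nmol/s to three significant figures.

5.11 nmol/s

α = 1 + [I]/Ki = 1 + 0.507/1.09 = 1.465.
For a competitive inhibitor, Vmax is unchanged and the apparent Km becomes α·Km: Km,app = 2.96 µM, Vmax,app = 18.5 nmol/s.
v = Vmax,app·[S]/(Km,app + [S]) = 18.5 × 1.13/(2.96 + 1.13) = 5.11 nmol/s.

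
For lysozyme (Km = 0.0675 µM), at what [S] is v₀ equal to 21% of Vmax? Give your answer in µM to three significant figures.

v/Vmax = [S]/(Km+[S]) = 0.21, so [S] = Km·0.21/(1 − 0.21) = 0.0675 × 0.2658.
[S] = 0.0179 µM.

0.0179 µM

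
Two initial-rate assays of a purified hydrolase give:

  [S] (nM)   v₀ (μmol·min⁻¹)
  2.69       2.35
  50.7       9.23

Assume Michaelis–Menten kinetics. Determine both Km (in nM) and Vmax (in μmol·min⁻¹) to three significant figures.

In reciprocal form, 1/v = (Km/Vmax)·(1/[S]) + 1/Vmax. The two points give (1/[S], 1/v) = (0.3717, 0.4255) and (0.01972, 0.1083).
Slope = (0.4255 − 0.1083)/(0.3717 − 0.01972) = 0.9010; intercept = 0.4255 − 0.9010×0.3717 = 0.09057.
Vmax = 1/intercept = 11.0 μmol·min⁻¹; Km = slope × Vmax = 0.9010 × 11.0 = 9.95 nM.

Km = 9.95 nM; Vmax = 11.0 μmol·min⁻¹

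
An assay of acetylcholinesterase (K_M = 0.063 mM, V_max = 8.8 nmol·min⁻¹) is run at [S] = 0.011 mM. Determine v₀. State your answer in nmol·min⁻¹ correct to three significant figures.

1.31 nmol·min⁻¹

v = Vmax·[S]/(Km + [S]) = 8.8 × 0.011 / (0.063 + 0.011)
  = 0.09680 / 0.07400 = 1.31 nmol·min⁻¹.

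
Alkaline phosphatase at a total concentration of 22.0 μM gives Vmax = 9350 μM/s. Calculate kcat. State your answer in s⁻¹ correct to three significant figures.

425 s⁻¹

kcat = Vmax/[E]total = 9350 μM/s / 22.0 μM = 425 s⁻¹.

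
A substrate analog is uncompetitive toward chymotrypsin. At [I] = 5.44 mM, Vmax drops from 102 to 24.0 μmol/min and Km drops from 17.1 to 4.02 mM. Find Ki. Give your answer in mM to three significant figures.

Uncompetitive: Vmax,app = Vmax/α (and Km,app = Km/α) with α = 1 + [I]/Ki.
α = Vmax/Vmax,app = 102/24.0 = 4.250.
Since α = 1 + [I]/Ki, [I]/Ki = 4.250 − 1 = 3.250 and Ki = 5.44/3.250 = 1.67 mM.

1.67 mM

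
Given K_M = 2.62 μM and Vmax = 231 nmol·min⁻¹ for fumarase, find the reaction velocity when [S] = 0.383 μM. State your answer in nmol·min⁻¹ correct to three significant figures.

29.5 nmol·min⁻¹

v = Vmax·[S]/(Km + [S]) = 231 × 0.383 / (2.62 + 0.383)
  = 88.47 / 3.003 = 29.5 nmol·min⁻¹.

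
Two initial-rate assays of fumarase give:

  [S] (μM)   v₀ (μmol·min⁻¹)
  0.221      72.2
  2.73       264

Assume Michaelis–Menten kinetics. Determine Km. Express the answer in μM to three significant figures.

0.834 μM

In reciprocal form, 1/v = (Km/Vmax)·(1/[S]) + 1/Vmax. The two points give (1/[S], 1/v) = (4.525, 0.01385) and (0.3663, 0.003788).
Slope = (0.01385 − 0.003788)/(4.525 − 0.3663) = 0.002420; intercept = 0.01385 − 0.002420×4.525 = 0.002902.
Vmax = 1/intercept = 345 μmol·min⁻¹; Km = slope × Vmax = 0.002420 × 345 = 0.834 μM.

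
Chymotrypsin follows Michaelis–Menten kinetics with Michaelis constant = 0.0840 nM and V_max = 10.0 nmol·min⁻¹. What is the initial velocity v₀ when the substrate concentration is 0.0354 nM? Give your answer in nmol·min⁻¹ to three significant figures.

2.96 nmol·min⁻¹

[S]/(Km+[S]) = 0.0354/0.1194 = 0.2965, the fractional saturation.
v = 0.2965 × Vmax = 0.2965 × 10.0 = 2.96 nmol·min⁻¹.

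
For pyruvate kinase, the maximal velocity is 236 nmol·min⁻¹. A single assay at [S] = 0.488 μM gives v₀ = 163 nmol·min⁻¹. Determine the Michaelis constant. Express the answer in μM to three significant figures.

0.219 μM

From v = Vmax[S]/(Km+[S]), Km = [S](Vmax − v)/v.
Km = 0.488 × (236 − 163) / 163 = 35.62/163 = 0.219 μM.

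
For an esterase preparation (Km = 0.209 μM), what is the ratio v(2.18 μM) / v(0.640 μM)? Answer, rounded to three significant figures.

1.21

The fractional saturations are [S]/(Km+[S]) = 0.640/0.8490 = 0.7538 and 2.18/2.389 = 0.9125.
v₂/v₁ is just their ratio: 0.9125/0.7538 = 1.21.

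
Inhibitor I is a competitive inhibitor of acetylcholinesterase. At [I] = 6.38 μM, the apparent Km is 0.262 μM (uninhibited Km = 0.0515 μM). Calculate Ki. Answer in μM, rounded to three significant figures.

1.56 μM

Competitive: Km,app = α·Km with α = 1 + [I]/Ki.
α = Km,app/Km = 0.262/0.0515 = 5.087.
Ki = [I]/(α − 1) = 6.38/4.087 = 1.56 μM.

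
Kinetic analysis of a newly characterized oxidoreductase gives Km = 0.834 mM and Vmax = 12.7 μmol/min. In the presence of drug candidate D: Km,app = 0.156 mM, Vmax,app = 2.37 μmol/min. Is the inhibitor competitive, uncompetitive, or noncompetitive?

uncompetitive

Both Km and Vmax decrease by the same factor (~5.35-fold) — characteristic of uncompetitive inhibition.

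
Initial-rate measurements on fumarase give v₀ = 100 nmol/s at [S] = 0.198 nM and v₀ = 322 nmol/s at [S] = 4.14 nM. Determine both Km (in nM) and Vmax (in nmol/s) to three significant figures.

From v = Vmax[S]/(Km+[S]), each point gives Vmax = v(Km+[S])/[S].
Equating: 100(Km+0.198)/0.198 = 322(Km+4.14)/4.14.
505.1·Km + 100 = 77.78·Km + 322, so (505.1 − 77.78)·Km = 322 − 100.
Km = 222.0/427.3 = 0.520 nM; then Vmax = 100(0.520+0.198)/0.198 = 362 nmol/s.

Km = 0.520 nM; Vmax = 362 nmol/s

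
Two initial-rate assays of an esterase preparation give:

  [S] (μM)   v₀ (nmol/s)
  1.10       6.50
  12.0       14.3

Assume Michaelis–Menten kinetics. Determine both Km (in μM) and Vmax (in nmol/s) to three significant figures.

Km = 1.65 μM; Vmax = 16.3 nmol/s

From v = Vmax[S]/(Km+[S]), each point gives Vmax = v(Km+[S])/[S].
Equating: 6.50(Km+1.10)/1.10 = 14.3(Km+12.0)/12.0.
5.909·Km + 6.50 = 1.192·Km + 14.3, so (5.909 − 1.192)·Km = 14.3 − 6.50.
Km = 7.800/4.717 = 1.65 μM; then Vmax = 6.50(1.65+1.10)/1.10 = 16.3 nmol/s.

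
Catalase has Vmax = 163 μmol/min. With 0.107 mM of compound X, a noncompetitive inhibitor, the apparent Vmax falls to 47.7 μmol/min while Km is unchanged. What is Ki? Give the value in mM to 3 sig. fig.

Noncompetitive: Vmax,app = Vmax/α with α = 1 + [I]/Ki.
α = Vmax/Vmax,app = 163/47.7 = 3.417.
Ki = [I]/(α − 1) = 0.107/2.417 = 0.0443 mM.

0.0443 mM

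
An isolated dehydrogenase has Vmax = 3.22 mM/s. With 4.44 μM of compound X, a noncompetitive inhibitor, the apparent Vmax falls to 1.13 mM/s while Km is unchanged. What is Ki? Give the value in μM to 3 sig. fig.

Noncompetitive: Vmax,app = Vmax/α with α = 1 + [I]/Ki.
α = Vmax/Vmax,app = 3.22/1.13 = 2.850.
Ki = [I]/(α − 1) = 4.44/1.850 = 2.40 μM.

2.40 μM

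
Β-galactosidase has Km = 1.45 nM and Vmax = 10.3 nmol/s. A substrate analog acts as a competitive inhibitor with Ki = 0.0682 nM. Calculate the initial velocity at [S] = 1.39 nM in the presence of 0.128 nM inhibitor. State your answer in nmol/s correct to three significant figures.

2.57 nmol/s

With α = 1 + [I]/Ki = 1 + 0.128/0.0682 = 2.877, the competitive rate law is v = Vmax[S] / (αKm + [S]).
v = 10.3×1.39 / (2.877×1.45 + 1.39) = 14.32/5.561 = 2.57 nmol/s.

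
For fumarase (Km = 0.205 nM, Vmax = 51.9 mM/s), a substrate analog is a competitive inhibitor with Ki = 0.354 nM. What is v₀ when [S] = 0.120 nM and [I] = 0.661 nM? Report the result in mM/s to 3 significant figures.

8.80 mM/s

With α = 1 + [I]/Ki = 1 + 0.661/0.354 = 2.867, the competitive rate law is v = Vmax[S] / (αKm + [S]).
v = 51.9×0.120 / (2.867×0.205 + 0.120) = 6.228/0.7078 = 8.80 mM/s.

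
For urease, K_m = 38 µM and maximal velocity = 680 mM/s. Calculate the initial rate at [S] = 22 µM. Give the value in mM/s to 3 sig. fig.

249 mM/s

v = Vmax·[S]/(Km + [S]) = 680 × 22 / (38 + 22)
  = 14960 / 60.00 = 249 mM/s.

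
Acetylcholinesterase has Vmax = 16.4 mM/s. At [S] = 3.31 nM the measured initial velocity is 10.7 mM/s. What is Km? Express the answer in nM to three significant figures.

From v = Vmax[S]/(Km+[S]), Km = [S](Vmax − v)/v.
Km = 3.31 × (16.4 − 10.7) / 10.7 = 18.87/10.7 = 1.76 nM.

1.76 nM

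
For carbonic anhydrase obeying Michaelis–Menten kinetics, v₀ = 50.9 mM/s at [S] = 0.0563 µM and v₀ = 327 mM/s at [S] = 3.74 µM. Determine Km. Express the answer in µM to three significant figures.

From v = Vmax[S]/(Km+[S]), each point gives Vmax = v(Km+[S])/[S].
Equating: 50.9(Km+0.0563)/0.0563 = 327(Km+3.74)/3.74.
904.1·Km + 50.9 = 87.43·Km + 327, so (904.1 − 87.43)·Km = 327 − 50.9.
Km = 276.1/816.7 = 0.338 µM; then Vmax = 50.9(0.338+0.0563)/0.0563 = 357 mM/s.

0.338 µM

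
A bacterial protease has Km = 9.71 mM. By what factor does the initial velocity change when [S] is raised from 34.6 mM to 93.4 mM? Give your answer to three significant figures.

1.16

The fractional saturations are [S]/(Km+[S]) = 34.6/44.31 = 0.7809 and 93.4/103.1 = 0.9058.
v₂/v₁ is just their ratio: 0.9058/0.7809 = 1.16.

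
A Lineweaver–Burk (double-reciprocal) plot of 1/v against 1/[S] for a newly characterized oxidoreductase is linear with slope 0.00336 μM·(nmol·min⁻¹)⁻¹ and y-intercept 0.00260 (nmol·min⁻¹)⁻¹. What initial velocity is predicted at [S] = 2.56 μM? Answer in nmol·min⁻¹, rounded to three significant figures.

256 nmol·min⁻¹

The y-intercept is 1/Vmax, so Vmax = 1/0.00260 = 385 nmol·min⁻¹.
The slope is Km/Vmax, so Km = 0.00336 × 385 = 1.29 μM.
Then v = 385 × 2.56/(1.29 + 2.56) = 256 nmol·min⁻¹.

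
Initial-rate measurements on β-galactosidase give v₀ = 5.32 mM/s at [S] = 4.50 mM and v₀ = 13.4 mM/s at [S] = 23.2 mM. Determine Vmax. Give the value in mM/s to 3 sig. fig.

21.1 mM/s

From v = Vmax[S]/(Km+[S]), each point gives Vmax = v(Km+[S])/[S].
Equating: 5.32(Km+4.50)/4.50 = 13.4(Km+23.2)/23.2.
1.182·Km + 5.32 = 0.5776·Km + 13.4, so (1.182 − 0.5776)·Km = 13.4 − 5.32.
Km = 8.080/0.6046 = 13.4 mM; then Vmax = 5.32(13.4+4.50)/4.50 = 21.1 mM/s.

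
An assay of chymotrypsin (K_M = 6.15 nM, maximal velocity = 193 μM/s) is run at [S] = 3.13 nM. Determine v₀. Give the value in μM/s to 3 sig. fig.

v = Vmax·[S]/(Km + [S]) = 193 × 3.13 / (6.15 + 3.13)
  = 604.1 / 9.280 = 65.1 μM/s.

65.1 μM/s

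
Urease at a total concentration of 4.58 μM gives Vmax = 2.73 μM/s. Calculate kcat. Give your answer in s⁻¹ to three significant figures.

kcat = Vmax/[E]total = 2.73 μM/s / 4.58 μM = 0.596 s⁻¹.

0.596 s⁻¹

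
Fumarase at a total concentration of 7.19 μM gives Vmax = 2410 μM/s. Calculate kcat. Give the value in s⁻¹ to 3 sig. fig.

kcat = Vmax/[E]total = 2410 μM/s / 7.19 μM = 335 s⁻¹.

335 s⁻¹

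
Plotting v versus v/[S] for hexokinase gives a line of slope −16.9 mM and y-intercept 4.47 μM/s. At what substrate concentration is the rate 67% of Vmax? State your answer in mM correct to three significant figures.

The Eadie–Hofstee slope gives Km = 16.9 mM (slope = −Km).
v/Vmax = [S]/(Km+[S]) = 0.67 ⇒ [S] = Km·0.67/(1−0.67) = 16.9 × 2.030 = 34.3 mM.

34.3 mM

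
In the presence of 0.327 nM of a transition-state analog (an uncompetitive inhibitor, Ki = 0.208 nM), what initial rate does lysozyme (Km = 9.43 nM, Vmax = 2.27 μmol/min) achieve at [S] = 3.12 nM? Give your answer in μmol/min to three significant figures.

With α = 1 + [I]/Ki = 1 + 0.327/0.208 = 2.572, the uncompetitive rate law is v = (Vmax/α)·[S] / (Km/α + [S]).
v = (2.27/2.572)×3.12 / (9.43/2.572 + 3.12) = 2.754/6.786 = 0.406 μmol/min.

0.406 μmol/min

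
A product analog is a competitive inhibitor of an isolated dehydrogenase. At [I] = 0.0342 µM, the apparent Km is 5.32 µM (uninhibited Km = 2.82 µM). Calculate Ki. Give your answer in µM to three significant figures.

Competitive: Km,app = α·Km with α = 1 + [I]/Ki.
α = Km,app/Km = 5.32/2.82 = 1.887.
Ki = [I]/(α − 1) = 0.0342/0.8865 = 0.0386 µM.

0.0386 µM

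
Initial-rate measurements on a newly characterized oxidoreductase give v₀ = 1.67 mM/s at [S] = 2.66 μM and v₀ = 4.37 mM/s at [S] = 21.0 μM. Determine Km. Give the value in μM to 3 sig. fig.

6.43 μM

From v = Vmax[S]/(Km+[S]), each point gives Vmax = v(Km+[S])/[S].
Equating: 1.67(Km+2.66)/2.66 = 4.37(Km+21.0)/21.0.
0.6278·Km + 1.67 = 0.2081·Km + 4.37, so (0.6278 − 0.2081)·Km = 4.37 − 1.67.
Km = 2.700/0.4197 = 6.43 μM; then Vmax = 1.67(6.43+2.66)/2.66 = 5.71 mM/s.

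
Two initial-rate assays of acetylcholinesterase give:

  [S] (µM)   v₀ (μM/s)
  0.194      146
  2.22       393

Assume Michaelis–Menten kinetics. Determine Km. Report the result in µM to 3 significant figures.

From v = Vmax[S]/(Km+[S]), each point gives Vmax = v(Km+[S])/[S].
Equating: 146(Km+0.194)/0.194 = 393(Km+2.22)/2.22.
752.6·Km + 146 = 177.0·Km + 393, so (752.6 − 177.0)·Km = 393 − 146.
Km = 247.0/575.6 = 0.429 µM; then Vmax = 146(0.429+0.194)/0.194 = 469 μM/s.

0.429 µM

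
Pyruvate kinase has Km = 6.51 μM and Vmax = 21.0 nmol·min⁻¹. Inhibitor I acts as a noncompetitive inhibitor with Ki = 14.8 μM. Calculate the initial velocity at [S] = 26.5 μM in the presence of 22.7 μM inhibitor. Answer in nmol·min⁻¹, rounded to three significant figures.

With α = 1 + [I]/Ki = 1 + 22.7/14.8 = 2.534, the noncompetitive rate law is v = (Vmax/α)·[S] / (Km + [S]).
v = (21.0/2.534)×26.5 / (6.51 + 26.5) = 219.6/33.01 = 6.65 nmol·min⁻¹.

6.65 nmol·min⁻¹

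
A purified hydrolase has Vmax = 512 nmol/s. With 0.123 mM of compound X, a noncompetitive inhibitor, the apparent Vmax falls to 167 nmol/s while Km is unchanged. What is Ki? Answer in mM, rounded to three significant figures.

0.0595 mM

Noncompetitive: Vmax,app = Vmax/α with α = 1 + [I]/Ki.
α = Vmax/Vmax,app = 512/167 = 3.066.
Since α = 1 + [I]/Ki, [I]/Ki = 3.066 − 1 = 2.066 and Ki = 0.123/2.066 = 0.0595 mM.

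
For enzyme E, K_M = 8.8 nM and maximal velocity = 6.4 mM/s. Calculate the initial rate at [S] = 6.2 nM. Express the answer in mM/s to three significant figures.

v = Vmax·[S]/(Km + [S]) = 6.4 × 6.2 / (8.8 + 6.2)
  = 39.68 / 15.00 = 2.65 mM/s.

2.65 mM/s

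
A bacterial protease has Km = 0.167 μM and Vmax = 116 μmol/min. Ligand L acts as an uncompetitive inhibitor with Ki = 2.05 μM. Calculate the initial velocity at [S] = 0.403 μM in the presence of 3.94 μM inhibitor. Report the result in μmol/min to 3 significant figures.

α = 1 + [I]/Ki = 1 + 3.94/2.05 = 2.922.
For an uncompetitive inhibitor, both parameters are divided by α, giving Vmax/α and Km/α: Km,app = 0.0572 μM, Vmax,app = 39.7 μmol/min.
v = Vmax,app·[S]/(Km,app + [S]) = 39.7 × 0.403/(0.0572 + 0.403) = 34.8 μmol/min.

34.8 μmol/min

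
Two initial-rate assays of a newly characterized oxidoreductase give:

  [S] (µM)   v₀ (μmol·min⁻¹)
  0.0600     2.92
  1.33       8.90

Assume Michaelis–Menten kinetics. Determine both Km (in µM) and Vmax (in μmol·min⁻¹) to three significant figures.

In reciprocal form, 1/v = (Km/Vmax)·(1/[S]) + 1/Vmax. The two points give (1/[S], 1/v) = (16.67, 0.3425) and (0.7519, 0.1124).
Slope = (0.3425 − 0.1124)/(16.67 − 0.7519) = 0.01446; intercept = 0.3425 − 0.01446×16.67 = 0.1015.
Vmax = 1/intercept = 9.85 μmol·min⁻¹; Km = slope × Vmax = 0.01446 × 9.85 = 0.142 µM.

Km = 0.142 µM; Vmax = 9.85 μmol·min⁻¹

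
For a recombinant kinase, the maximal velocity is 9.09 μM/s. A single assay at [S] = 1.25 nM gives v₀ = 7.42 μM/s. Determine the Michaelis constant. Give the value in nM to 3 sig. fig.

0.281 nM

v/Vmax = 7.42/9.09 = 0.8163 = [S]/(Km+[S]).
So Km + [S] = [S]/0.8163 = 1.531 nM, giving Km = 1.531 − 1.25 = 0.281 nM.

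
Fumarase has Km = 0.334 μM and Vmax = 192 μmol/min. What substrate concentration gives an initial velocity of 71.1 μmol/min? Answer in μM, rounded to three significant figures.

Rearranging v = Vmax[S]/(Km+[S]) gives [S] = Km·v/(Vmax − v).
[S] = 0.334 × 71.1 / (192 − 71.1) = 23.75/120.9 = 0.196 μM.

0.196 μM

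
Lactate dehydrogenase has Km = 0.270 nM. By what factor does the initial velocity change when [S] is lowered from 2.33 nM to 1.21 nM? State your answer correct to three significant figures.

0.912

Since Vmax cancels, v₂/v₁ = [S]₂(Km+[S]₁) / [S]₁(Km+[S]₂).
= 1.21×(0.270+2.33) / (2.33×(0.270+1.21)) = 3.146/3.448 = 0.912.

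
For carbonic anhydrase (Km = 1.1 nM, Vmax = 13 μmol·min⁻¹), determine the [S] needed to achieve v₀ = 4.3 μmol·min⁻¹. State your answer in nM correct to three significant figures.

Rearranging v = Vmax[S]/(Km+[S]) gives [S] = Km·v/(Vmax − v).
[S] = 1.1 × 4.3 / (13 − 4.3) = 4.730/8.700 = 0.544 nM.

0.544 nM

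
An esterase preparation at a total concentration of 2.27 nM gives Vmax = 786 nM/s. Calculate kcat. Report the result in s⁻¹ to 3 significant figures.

346 s⁻¹

kcat = Vmax/[E]total = 786 nM/s / 2.27 nM = 346 s⁻¹.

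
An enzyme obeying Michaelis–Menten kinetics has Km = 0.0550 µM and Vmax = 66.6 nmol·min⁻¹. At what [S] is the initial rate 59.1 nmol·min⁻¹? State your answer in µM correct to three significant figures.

The required fractional saturation is v/Vmax = 59.1/66.6 = 0.8874.
Then [S]/(Km+[S]) = 0.8874 ⇒ [S] = 0.0550 × 0.8874/(1 − 0.8874) = 0.433 µM.

0.433 µM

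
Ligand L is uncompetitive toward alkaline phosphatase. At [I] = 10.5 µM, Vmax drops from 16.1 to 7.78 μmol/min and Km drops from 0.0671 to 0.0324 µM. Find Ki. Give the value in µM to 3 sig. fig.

9.82 µM

Uncompetitive: Vmax,app = Vmax/α (and Km,app = Km/α) with α = 1 + [I]/Ki.
α = Vmax/Vmax,app = 16.1/7.78 = 2.069.
Since α = 1 + [I]/Ki, [I]/Ki = 2.069 − 1 = 1.069 and Ki = 10.5/1.069 = 9.82 µM.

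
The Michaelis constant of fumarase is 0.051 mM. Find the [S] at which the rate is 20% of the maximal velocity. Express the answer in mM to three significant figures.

0.0128 mM

v/Vmax = [S]/(Km+[S]) = 0.2, so [S] = Km·0.2/(1 − 0.2) = 0.051 × 0.2500.
[S] = 0.0128 mM.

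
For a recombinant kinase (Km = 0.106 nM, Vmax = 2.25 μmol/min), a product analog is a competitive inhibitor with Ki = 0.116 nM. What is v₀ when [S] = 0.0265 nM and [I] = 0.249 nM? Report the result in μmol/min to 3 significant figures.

0.166 μmol/min

With α = 1 + [I]/Ki = 1 + 0.249/0.116 = 3.147, the competitive rate law is v = Vmax[S] / (αKm + [S]).
v = 2.25×0.0265 / (3.147×0.106 + 0.0265) = 0.05962/0.3600 = 0.166 μmol/min.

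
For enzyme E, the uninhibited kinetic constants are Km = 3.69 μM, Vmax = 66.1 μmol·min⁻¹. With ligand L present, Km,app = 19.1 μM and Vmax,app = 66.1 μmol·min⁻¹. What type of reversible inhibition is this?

Km increases (3.69 → 19.1 μM) while Vmax is unchanged — the hallmark of competitive inhibition.

competitive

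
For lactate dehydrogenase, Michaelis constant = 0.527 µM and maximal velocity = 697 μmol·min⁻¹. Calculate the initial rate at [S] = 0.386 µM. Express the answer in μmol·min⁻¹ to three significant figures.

295 μmol·min⁻¹

v = Vmax·[S]/(Km + [S]) = 697 × 0.386 / (0.527 + 0.386)
  = 269.0 / 0.9130 = 295 μmol·min⁻¹.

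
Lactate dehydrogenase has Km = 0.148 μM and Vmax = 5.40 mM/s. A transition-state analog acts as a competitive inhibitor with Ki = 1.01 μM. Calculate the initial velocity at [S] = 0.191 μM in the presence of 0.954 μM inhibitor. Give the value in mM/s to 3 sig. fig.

α = 1 + [I]/Ki = 1 + 0.954/1.01 = 1.945.
For a competitive inhibitor, Vmax is unchanged and the apparent Km becomes α·Km: Km,app = 0.288 μM, Vmax,app = 5.40 mM/s.
v = Vmax,app·[S]/(Km,app + [S]) = 5.40 × 0.191/(0.288 + 0.191) = 2.15 mM/s.

2.15 mM/s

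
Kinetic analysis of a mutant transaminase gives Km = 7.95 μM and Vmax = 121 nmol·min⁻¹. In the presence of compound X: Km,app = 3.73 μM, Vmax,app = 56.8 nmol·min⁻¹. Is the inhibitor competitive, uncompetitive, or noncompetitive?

Both Km and Vmax decrease by the same factor (~2.13-fold) — characteristic of uncompetitive inhibition.

uncompetitive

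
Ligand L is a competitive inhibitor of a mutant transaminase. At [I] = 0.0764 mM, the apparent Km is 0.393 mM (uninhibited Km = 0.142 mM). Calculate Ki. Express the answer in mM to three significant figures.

Competitive: Km,app = α·Km with α = 1 + [I]/Ki.
α = Km,app/Km = 0.393/0.142 = 2.768.
Ki = [I]/(α − 1) = 0.0764/1.768 = 0.0432 mM.

0.0432 mM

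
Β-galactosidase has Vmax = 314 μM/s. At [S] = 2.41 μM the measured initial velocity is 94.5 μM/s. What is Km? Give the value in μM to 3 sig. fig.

5.60 μM

From v = Vmax[S]/(Km+[S]), Km = [S](Vmax − v)/v.
Km = 2.41 × (314 − 94.5) / 94.5 = 529.0/94.5 = 5.60 μM.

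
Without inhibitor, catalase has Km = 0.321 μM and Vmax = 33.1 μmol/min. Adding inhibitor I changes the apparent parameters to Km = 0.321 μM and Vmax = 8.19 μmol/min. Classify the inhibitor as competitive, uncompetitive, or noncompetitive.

noncompetitive

Vmax decreases (33.1 → 8.19 μmol/min) while Km is unchanged — pure noncompetitive inhibition.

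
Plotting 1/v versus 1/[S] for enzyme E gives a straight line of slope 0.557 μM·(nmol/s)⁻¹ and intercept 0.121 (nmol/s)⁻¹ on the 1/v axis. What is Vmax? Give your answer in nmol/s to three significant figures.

The y-intercept of a Lineweaver–Burk plot equals 1/Vmax, so Vmax = 1/0.121 = 8.26 nmol/s.

8.26 nmol/s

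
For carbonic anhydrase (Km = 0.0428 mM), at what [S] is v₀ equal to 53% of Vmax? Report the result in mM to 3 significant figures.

v/Vmax = [S]/(Km+[S]) = 0.53, so [S] = Km·0.53/(1 − 0.53) = 0.0428 × 1.128.
[S] = 0.0483 mM.

0.0483 mM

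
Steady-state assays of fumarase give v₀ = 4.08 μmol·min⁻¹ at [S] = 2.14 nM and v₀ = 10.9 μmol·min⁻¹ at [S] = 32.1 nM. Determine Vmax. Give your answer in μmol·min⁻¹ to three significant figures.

In reciprocal form, 1/v = (Km/Vmax)·(1/[S]) + 1/Vmax. The two points give (1/[S], 1/v) = (0.4673, 0.2451) and (0.03115, 0.09174).
Slope = (0.2451 − 0.09174)/(0.4673 − 0.03115) = 0.3516; intercept = 0.2451 − 0.3516×0.4673 = 0.08079.
Vmax = 1/intercept = 12.4 μmol·min⁻¹; Km = slope × Vmax = 0.3516 × 12.4 = 4.35 nM.

12.4 μmol·min⁻¹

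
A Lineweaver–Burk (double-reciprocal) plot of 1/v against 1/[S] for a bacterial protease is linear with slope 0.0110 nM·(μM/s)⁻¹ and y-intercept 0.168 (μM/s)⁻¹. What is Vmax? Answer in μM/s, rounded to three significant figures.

5.95 μM/s

The y-intercept of a Lineweaver–Burk plot equals 1/Vmax, so Vmax = 1/0.168 = 5.95 μM/s.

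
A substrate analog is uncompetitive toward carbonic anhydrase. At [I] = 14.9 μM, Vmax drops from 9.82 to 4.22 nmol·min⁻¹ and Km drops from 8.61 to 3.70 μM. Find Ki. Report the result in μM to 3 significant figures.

11.2 μM

Uncompetitive: Vmax,app = Vmax/α (and Km,app = Km/α) with α = 1 + [I]/Ki.
α = Vmax/Vmax,app = 9.82/4.22 = 2.327.
Ki = [I]/(α − 1) = 14.9/1.327 = 11.2 μM.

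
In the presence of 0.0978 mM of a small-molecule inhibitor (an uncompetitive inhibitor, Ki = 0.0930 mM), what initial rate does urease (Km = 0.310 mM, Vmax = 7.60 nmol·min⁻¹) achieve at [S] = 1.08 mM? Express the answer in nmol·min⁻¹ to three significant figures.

3.25 nmol·min⁻¹

With α = 1 + [I]/Ki = 1 + 0.0978/0.0930 = 2.052, the uncompetitive rate law is v = (Vmax/α)·[S] / (Km/α + [S]).
v = (7.60/2.052)×1.08 / (0.310/2.052 + 1.08) = 4.001/1.231 = 3.25 nmol·min⁻¹.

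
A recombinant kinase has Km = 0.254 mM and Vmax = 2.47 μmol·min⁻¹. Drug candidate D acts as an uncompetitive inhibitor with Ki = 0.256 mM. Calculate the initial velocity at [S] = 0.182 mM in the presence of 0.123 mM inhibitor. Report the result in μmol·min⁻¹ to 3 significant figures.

0.859 μmol·min⁻¹

α = 1 + [I]/Ki = 1 + 0.123/0.256 = 1.480.
For an uncompetitive inhibitor, both parameters are divided by α, giving Vmax/α and Km/α: Km,app = 0.172 mM, Vmax,app = 1.67 μmol·min⁻¹.
v = Vmax,app·[S]/(Km,app + [S]) = 1.67 × 0.182/(0.172 + 0.182) = 0.859 μmol·min⁻¹.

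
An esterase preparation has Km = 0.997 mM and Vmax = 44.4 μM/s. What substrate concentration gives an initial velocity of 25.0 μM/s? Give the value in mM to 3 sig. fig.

Rearranging v = Vmax[S]/(Km+[S]) gives [S] = Km·v/(Vmax − v).
[S] = 0.997 × 25.0 / (44.4 − 25.0) = 24.92/19.40 = 1.28 mM.

1.28 mM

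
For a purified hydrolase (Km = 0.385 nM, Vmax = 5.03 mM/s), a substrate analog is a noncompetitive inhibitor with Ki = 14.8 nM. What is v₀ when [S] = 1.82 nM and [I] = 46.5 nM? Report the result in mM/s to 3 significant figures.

1.00 mM/s

α = 1 + [I]/Ki = 1 + 46.5/14.8 = 4.142.
For a noncompetitive inhibitor, Vmax is reduced to Vmax/α while Km is unchanged: Km,app = 0.385 nM, Vmax,app = 1.21 mM/s.
v = Vmax,app·[S]/(Km,app + [S]) = 1.21 × 1.82/(0.385 + 1.82) = 1.00 mM/s.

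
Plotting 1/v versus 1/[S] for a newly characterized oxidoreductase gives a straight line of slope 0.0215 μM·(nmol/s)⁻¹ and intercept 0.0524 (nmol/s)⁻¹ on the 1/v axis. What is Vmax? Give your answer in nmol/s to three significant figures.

19.1 nmol/s

The y-intercept of a Lineweaver–Burk plot equals 1/Vmax, so Vmax = 1/0.0524 = 19.1 nmol/s.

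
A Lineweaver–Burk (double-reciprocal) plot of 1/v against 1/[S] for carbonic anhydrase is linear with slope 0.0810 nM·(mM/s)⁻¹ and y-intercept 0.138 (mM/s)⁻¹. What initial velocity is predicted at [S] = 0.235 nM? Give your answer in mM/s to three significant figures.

The y-intercept is 1/Vmax, so Vmax = 1/0.138 = 7.25 mM/s.
The slope is Km/Vmax, so Km = 0.0810 × 7.25 = 0.587 nM.
Then v = 7.25 × 0.235/(0.587 + 0.235) = 2.07 mM/s.

2.07 mM/s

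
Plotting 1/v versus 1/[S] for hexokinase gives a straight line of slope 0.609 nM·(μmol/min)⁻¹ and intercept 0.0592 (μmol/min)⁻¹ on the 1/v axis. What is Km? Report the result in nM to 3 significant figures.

y-intercept = 1/Vmax ⇒ Vmax = 16.9 μmol/min; slope = Km/Vmax ⇒ Km = slope × Vmax.
Km = 0.609 × 16.9 = 10.3 nM.

10.3 nM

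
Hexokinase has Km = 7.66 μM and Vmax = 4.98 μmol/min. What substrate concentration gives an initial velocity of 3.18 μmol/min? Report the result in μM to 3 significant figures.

The required fractional saturation is v/Vmax = 3.18/4.98 = 0.6386.
Then [S]/(Km+[S]) = 0.6386 ⇒ [S] = 7.66 × 0.6386/(1 − 0.6386) = 13.5 μM.

13.5 μM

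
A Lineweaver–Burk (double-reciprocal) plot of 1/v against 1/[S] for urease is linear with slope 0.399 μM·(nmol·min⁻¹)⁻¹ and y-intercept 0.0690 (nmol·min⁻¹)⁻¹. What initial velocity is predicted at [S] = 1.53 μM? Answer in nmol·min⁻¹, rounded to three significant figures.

3.03 nmol·min⁻¹

The y-intercept is 1/Vmax, so Vmax = 1/0.0690 = 14.5 nmol·min⁻¹.
The slope is Km/Vmax, so Km = 0.399 × 14.5 = 5.78 μM.
Then v = 14.5 × 1.53/(5.78 + 1.53) = 3.03 nmol·min⁻¹.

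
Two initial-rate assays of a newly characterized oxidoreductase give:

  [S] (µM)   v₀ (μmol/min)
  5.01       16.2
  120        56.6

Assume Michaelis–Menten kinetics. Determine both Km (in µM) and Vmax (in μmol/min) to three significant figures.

In reciprocal form, 1/v = (Km/Vmax)·(1/[S]) + 1/Vmax. The two points give (1/[S], 1/v) = (0.1996, 0.06173) and (0.008333, 0.01767).
Slope = (0.06173 − 0.01767)/(0.1996 − 0.008333) = 0.2304; intercept = 0.06173 − 0.2304×0.1996 = 0.01575.
Vmax = 1/intercept = 63.5 μmol/min; Km = slope × Vmax = 0.2304 × 63.5 = 14.6 µM.

Km = 14.6 µM; Vmax = 63.5 μmol/min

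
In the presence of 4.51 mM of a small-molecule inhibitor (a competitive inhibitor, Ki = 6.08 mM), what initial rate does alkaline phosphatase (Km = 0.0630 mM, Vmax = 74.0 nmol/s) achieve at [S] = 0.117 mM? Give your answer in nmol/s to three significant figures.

38.2 nmol/s

With α = 1 + [I]/Ki = 1 + 4.51/6.08 = 1.742, the competitive rate law is v = Vmax[S] / (αKm + [S]).
v = 74.0×0.117 / (1.742×0.0630 + 0.117) = 8.658/0.2267 = 38.2 nmol/s.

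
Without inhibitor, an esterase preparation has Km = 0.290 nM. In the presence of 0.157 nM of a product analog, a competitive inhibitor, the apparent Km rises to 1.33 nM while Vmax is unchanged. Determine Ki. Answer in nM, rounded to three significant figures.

0.0438 nM

Competitive: Km,app = α·Km with α = 1 + [I]/Ki.
α = Km,app/Km = 1.33/0.290 = 4.586.
Since α = 1 + [I]/Ki, [I]/Ki = 4.586 − 1 = 3.586 and Ki = 0.157/3.586 = 0.0438 nM.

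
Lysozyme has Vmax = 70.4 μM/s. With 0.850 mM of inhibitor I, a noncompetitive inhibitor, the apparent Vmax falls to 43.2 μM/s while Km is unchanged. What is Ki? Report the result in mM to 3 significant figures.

1.35 mM

Noncompetitive: Vmax,app = Vmax/α with α = 1 + [I]/Ki.
α = Vmax/Vmax,app = 70.4/43.2 = 1.630.
Ki = [I]/(α − 1) = 0.850/0.6296 = 1.35 mM.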